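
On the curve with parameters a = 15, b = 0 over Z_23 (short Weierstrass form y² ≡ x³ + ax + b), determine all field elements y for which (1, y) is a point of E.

x³ + 15x + 0 = 16 ≡ 16 (mod 23).
Square roots of 16 mod 23: 4 and 19 (since 4² = 16 ≡ 16).

4, 19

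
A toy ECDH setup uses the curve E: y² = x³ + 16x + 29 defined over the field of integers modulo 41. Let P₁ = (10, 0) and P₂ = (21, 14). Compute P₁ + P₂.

(35, 39)

(10, 0) + (21, 14). λ = (14 - 0)/(21 - 10) ≡ 14/11 mod 41. 11⁻¹ ≡ 15 (mod 41) since 11·15 = 165 ≡ 1, so λ ≡ 5.
  x = λ² - 10 - 21 = 25 - 31 ≡ 35; y = λ·(10 - 35) - 0 ≡ 39. → (35, 39)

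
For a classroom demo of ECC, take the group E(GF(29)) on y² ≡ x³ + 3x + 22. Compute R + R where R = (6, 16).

(23, 22)

tangent at (6, 16): λ = (3·6² + 3)/(2·16) ≡ 24/3. 3⁻¹ ≡ 10 (mod 29), so λ ≡ 24·10 ≡ 8.
  x = λ² - 6 - 6 = 64 - 12 ≡ 23; y = λ·(6 - 23) - 16 ≡ 22. → (23, 22)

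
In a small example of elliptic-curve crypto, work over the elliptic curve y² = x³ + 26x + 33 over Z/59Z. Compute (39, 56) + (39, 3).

O

The two points share x = 39 and their y-coordinates satisfy 56 + 3 ≡ 0 (mod 59), so they are inverses. Their sum is ∞.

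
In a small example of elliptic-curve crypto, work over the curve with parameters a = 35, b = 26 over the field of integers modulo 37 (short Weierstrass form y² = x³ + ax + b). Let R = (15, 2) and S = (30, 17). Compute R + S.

(15, 2) + (30, 17). λ = (17 - 2)/(30 - 15) ≡ 15/15 mod 37. 15⁻¹ ≡ 5 (mod 37), so λ ≡ 1.
  x = λ² - 15 - 30 = 1 - 45 ≡ 30; y = λ·(15 - 30) - 2 ≡ 20. → (30, 20)

(30, 20)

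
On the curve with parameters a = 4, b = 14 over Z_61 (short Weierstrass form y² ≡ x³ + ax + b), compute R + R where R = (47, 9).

(29, 34)

tangent at (47, 9): λ = (3·47² + 4)/(2·9) ≡ 43/18. 18⁻¹ ≡ 17 (mod 61), so λ ≡ 43·17 ≡ 60.
  x = λ² - 47 - 47 = 3600 - 94 ≡ 29; y = λ·(47 - 29) - 9 ≡ 34. → (29, 34)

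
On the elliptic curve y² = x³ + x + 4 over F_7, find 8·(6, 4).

Write G = (6, 4).
Repeated addition: build up to 8G.
2G: tangent at (6, 4): λ = (3·6² + 1)/(2·4) ≡ 4/1. 1⁻¹ ≡ 1 (mod 7), so λ ≡ 4·1 ≡ 4.
  x = λ² - 6 - 6 = 16 - 12 ≡ 4; y = λ·(6 - 4) - 4 ≡ 4. → (4, 4)
3G: (4, 4) + (6, 4). λ = (4 - 4)/(6 - 4) ≡ 0/2 mod 7. 2⁻¹ ≡ 4 (mod 7) since 2·4 = 8 ≡ 1, so λ ≡ 0.
  x = λ² - 4 - 6 = 0 - 10 ≡ 4; y = λ·(4 - 4) - 4 ≡ 3. → (4, 3)
4G: (4, 3) + (6, 4). λ = (4 - 3)/(6 - 4) ≡ 1/2 mod 7. 2⁻¹ ≡ 4 (mod 7) since 2·4 = 8 ≡ 1, so λ ≡ 4.
  x = λ² - 4 - 6 = 16 - 10 ≡ 6; y = λ·(4 - 6) - 3 ≡ 3. → (6, 3)
5G: (6, 3) + (6, 4): same x and y₁ ≡ -y₂, so the sum is 𝒪.
6G: 𝒪 + (6, 4) = (6, 4) (identity).
7G: tangent at (6, 4): λ = (3·6² + 1)/(2·4) ≡ 4/1. 1⁻¹ ≡ 1 (mod 7), so λ ≡ 4·1 ≡ 4.
  x = λ² - 6 - 6 = 16 - 12 ≡ 4; y = λ·(6 - 4) - 4 ≡ 4. → (4, 4)
8G: (4, 4) + (6, 4). λ = (4 - 4)/(6 - 4) ≡ 0/2 mod 7. 2⁻¹ ≡ 4 (mod 7), so λ ≡ 0.
  x = λ² - 4 - 6 = 0 - 10 ≡ 4; y = λ·(4 - 4) - 4 ≡ 3. → (4, 3)

(4, 3)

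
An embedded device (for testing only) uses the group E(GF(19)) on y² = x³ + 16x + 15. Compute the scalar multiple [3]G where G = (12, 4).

Repeated addition: build up to 3G.
2G: tangent at (12, 4): λ = (3·12² + 16)/(2·4) ≡ 11/8. 8⁻¹ ≡ 12 (mod 19), so λ ≡ 11·12 ≡ 18.
  x = λ² - 12 - 12 = 324 - 24 ≡ 15; y = λ·(12 - 15) - 4 ≡ 18. → (15, 18)
3G: (15, 18) + (12, 4). λ = (4 - 18)/(12 - 15) ≡ 5/16 mod 19. 16⁻¹ ≡ 6 (mod 19) since 16·6 = 96 ≡ 1, so λ ≡ 11.
  x = λ² - 15 - 12 = 121 - 27 ≡ 18; y = λ·(15 - 18) - 18 ≡ 6. → (18, 6)

(18, 6)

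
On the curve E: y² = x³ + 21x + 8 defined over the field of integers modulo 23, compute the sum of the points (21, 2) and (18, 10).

(9, 12)

(21, 2) + (18, 10). λ = (10 - 2)/(18 - 21) ≡ 8/20 mod 23. 20⁻¹ ≡ 15 (mod 23) since 20·15 = 300 ≡ 1, so λ ≡ 5.
  x = λ² - 21 - 18 = 25 - 39 ≡ 9; y = λ·(21 - 9) - 2 ≡ 12. → (9, 12)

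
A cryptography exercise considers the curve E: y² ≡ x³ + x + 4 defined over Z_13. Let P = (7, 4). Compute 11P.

Double-and-add on 11 = (1011)₂. Start with P = (7, 4) for the leading 1-bit.
double: tangent at (7, 4): λ = (3·7² + 1)/(2·4) ≡ 5/8. 8⁻¹ ≡ 5 (mod 13), so λ ≡ 5·5 ≡ 12.
  x = λ² - 7 - 7 = 144 - 14 ≡ 0; y = λ·(7 - 0) - 4 ≡ 2. → (0, 2)
double: tangent at (0, 2): λ = (3·0² + 1)/(2·2) ≡ 1/4. 4⁻¹ ≡ 10 (mod 13) since 4·10 = 40 ≡ 1, so λ ≡ 1·10 ≡ 10.
  x = λ² - 0 - 0 = 100 - 0 ≡ 9; y = λ·(0 - 9) - 2 ≡ 12. → (9, 12)
add P: (9, 12) + (7, 4). λ = (4 - 12)/(7 - 9) ≡ 5/11 mod 13. 11⁻¹ ≡ 6 (mod 13), so λ ≡ 4.
  x = λ² - 9 - 7 = 16 - 16 ≡ 0; y = λ·(9 - 0) - 12 ≡ 11. → (0, 11)
double: tangent at (0, 11): λ = (3·0² + 1)/(2·11) ≡ 1/9. 9⁻¹ ≡ 3 (mod 13), so λ ≡ 1·3 ≡ 3.
  x = λ² - 0 - 0 = 9 - 0 ≡ 9; y = λ·(0 - 9) - 11 ≡ 1. → (9, 1)
add P: (9, 1) + (7, 4). λ = (4 - 1)/(7 - 9) ≡ 3/11 mod 13. 11⁻¹ ≡ 6 (mod 13) since 11·6 = 66 ≡ 1, so λ ≡ 5.
  x = λ² - 9 - 7 = 25 - 16 ≡ 9; y = λ·(9 - 9) - 1 ≡ 12. → (9, 12)

(9, 12)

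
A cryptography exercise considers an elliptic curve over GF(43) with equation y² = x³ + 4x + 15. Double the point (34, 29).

(0, 12)

tangent at (34, 29): λ = (3·34² + 4)/(2·29) ≡ 32/15. 15⁻¹ ≡ 23 (mod 43) since 15·23 = 345 ≡ 1, so λ ≡ 32·23 ≡ 5.
  x = λ² - 34 - 34 = 25 - 68 ≡ 0; y = λ·(34 - 0) - 29 ≡ 12. → (0, 12)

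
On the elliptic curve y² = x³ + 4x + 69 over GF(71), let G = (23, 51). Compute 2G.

(49, 14)

tangent at (23, 51): λ = (3·23² + 4)/(2·51) ≡ 29/31. 31⁻¹ ≡ 55 (mod 71) since 31·55 = 1705 ≡ 1, so λ ≡ 29·55 ≡ 33.
  x = λ² - 23 - 23 = 1089 - 46 ≡ 49; y = λ·(23 - 49) - 51 ≡ 14. → (49, 14)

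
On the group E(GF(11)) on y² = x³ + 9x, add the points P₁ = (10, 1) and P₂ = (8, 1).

(4, 10)

(10, 1) + (8, 1). λ = (1 - 1)/(8 - 10) ≡ 0/9 mod 11. 9⁻¹ ≡ 5 (mod 11) since 9·5 = 45 ≡ 1, so λ ≡ 0.
  x = λ² - 10 - 8 = 0 - 18 ≡ 4; y = λ·(10 - 4) - 1 ≡ 10. → (4, 10)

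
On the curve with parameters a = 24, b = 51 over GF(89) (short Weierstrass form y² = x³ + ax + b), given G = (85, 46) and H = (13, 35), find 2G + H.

First 2G:
Repeated addition: build up to 2G.
2G: tangent at (85, 46): λ = (3·85² + 24)/(2·46) ≡ 72/3. 3⁻¹ ≡ 30 (mod 89), so λ ≡ 72·30 ≡ 24.
  x = λ² - 85 - 85 = 576 - 170 ≡ 50; y = λ·(85 - 50) - 46 ≡ 82. → (50, 82)
2G = (50, 82).
Finally 2G + H:
(50, 82) + (13, 35). λ = (35 - 82)/(13 - 50) ≡ 42/52 mod 89. 52⁻¹ ≡ 12 (mod 89), so λ ≡ 59.
  x = λ² - 50 - 13 = 3481 - 63 ≡ 36; y = λ·(50 - 36) - 82 ≡ 32. → (36, 32)

(36, 32)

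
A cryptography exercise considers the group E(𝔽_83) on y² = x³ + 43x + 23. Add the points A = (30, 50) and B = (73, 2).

(30, 50) + (73, 2). λ = (2 - 50)/(73 - 30) ≡ 35/43 mod 83. 43⁻¹ ≡ 56 (mod 83), so λ ≡ 51.
  x = λ² - 30 - 73 = 2601 - 103 ≡ 8; y = λ·(30 - 8) - 50 ≡ 76. → (8, 76)

(8, 76)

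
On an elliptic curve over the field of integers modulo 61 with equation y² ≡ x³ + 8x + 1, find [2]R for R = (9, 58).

(2, 5)

tangent at (9, 58): λ = (3·9² + 8)/(2·58) ≡ 7/55. 55⁻¹ ≡ 10 (mod 61), so λ ≡ 7·10 ≡ 9.
  x = λ² - 9 - 9 = 81 - 18 ≡ 2; y = λ·(9 - 2) - 58 ≡ 5. → (2, 5)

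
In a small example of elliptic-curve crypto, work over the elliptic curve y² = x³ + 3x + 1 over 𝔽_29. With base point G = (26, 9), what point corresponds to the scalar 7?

(10, 25)

Double-and-add on 7 = (111)₂. Start with G = (26, 9) for the leading 1-bit.
double: tangent at (26, 9): λ = (3·26² + 3)/(2·9) ≡ 1/18. 18⁻¹ ≡ 21 (mod 29) since 18·21 = 378 ≡ 1, so λ ≡ 1·21 ≡ 21.
  x = λ² - 26 - 26 = 441 - 52 ≡ 12; y = λ·(26 - 12) - 9 ≡ 24. → (12, 24)
add G: (12, 24) + (26, 9). λ = (9 - 24)/(26 - 12) ≡ 14/14 mod 29. 14⁻¹ ≡ 27 (mod 29) since 14·27 = 378 ≡ 1, so λ ≡ 1.
  x = λ² - 12 - 26 = 1 - 38 ≡ 21; y = λ·(12 - 21) - 24 ≡ 25. → (21, 25)
double: tangent at (21, 25): λ = (3·21² + 3)/(2·25) ≡ 21/21. 21⁻¹ ≡ 18 (mod 29), so λ ≡ 21·18 ≡ 1.
  x = λ² - 21 - 21 = 1 - 42 ≡ 17; y = λ·(21 - 17) - 25 ≡ 8. → (17, 8)
add G: (17, 8) + (26, 9). λ = (9 - 8)/(26 - 17) ≡ 1/9 mod 29. 9⁻¹ ≡ 13 (mod 29) since 9·13 = 117 ≡ 1, so λ ≡ 13.
  x = λ² - 17 - 26 = 169 - 43 ≡ 10; y = λ·(17 - 10) - 8 ≡ 25. → (10, 25)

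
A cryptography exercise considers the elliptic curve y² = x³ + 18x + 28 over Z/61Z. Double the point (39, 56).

(59, 17)

tangent at (39, 56): λ = (3·39² + 18)/(2·56) ≡ 6/51. 51⁻¹ ≡ 6 (mod 61), so λ ≡ 6·6 ≡ 36.
  x = λ² - 39 - 39 = 1296 - 78 ≡ 59; y = λ·(39 - 59) - 56 ≡ 17. → (59, 17)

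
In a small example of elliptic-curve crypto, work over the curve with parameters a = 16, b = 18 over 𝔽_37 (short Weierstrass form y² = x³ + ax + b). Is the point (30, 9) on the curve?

yes

y² = 9² ≡ 7; x³ + 16x + 18 = 27498 ≡ 7 (mod 37). 7 = 7.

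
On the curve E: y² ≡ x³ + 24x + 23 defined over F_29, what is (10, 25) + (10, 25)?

(18, 9)

tangent at (10, 25): λ = (3·10² + 24)/(2·25) ≡ 5/21. 21⁻¹ ≡ 18 (mod 29), so λ ≡ 5·18 ≡ 3.
  x = λ² - 10 - 10 = 9 - 20 ≡ 18; y = λ·(10 - 18) - 25 ≡ 9. → (18, 9)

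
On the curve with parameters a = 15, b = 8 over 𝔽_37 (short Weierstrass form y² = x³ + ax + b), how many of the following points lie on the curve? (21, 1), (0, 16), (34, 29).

(21, 1): 1² ≡ 1, rhs ≡ 1 → on.
(0, 16): 16² ≡ 34, rhs ≡ 8 → off.
(34, 29): 29² ≡ 27, rhs ≡ 10 → off.

1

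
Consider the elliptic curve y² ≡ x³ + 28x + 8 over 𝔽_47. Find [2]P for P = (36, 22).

(0, 33)

tangent at (36, 22): λ = (3·36² + 28)/(2·22) ≡ 15/44. 44⁻¹ ≡ 31 (mod 47), so λ ≡ 15·31 ≡ 42.
  x = λ² - 36 - 36 = 1764 - 72 ≡ 0; y = λ·(36 - 0) - 22 ≡ 33. → (0, 33)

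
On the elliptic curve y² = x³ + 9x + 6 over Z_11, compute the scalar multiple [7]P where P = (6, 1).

(3, 4)

Double-and-add on 7 = (111)₂. Start with P = (6, 1) for the leading 1-bit.
double: tangent at (6, 1): λ = (3·6² + 9)/(2·1) ≡ 7/2. 2⁻¹ ≡ 6 (mod 11) since 2·6 = 12 ≡ 1, so λ ≡ 7·6 ≡ 9.
  x = λ² - 6 - 6 = 81 - 12 ≡ 3; y = λ·(6 - 3) - 1 ≡ 4. → (3, 4)
add P: (3, 4) + (6, 1). λ = (1 - 4)/(6 - 3) ≡ 8/3 mod 11. 3⁻¹ ≡ 4 (mod 11), so λ ≡ 10.
  x = λ² - 3 - 6 = 100 - 9 ≡ 3; y = λ·(3 - 3) - 4 ≡ 7. → (3, 7)
double: tangent at (3, 7): λ = (3·3² + 9)/(2·7) ≡ 3/3. 3⁻¹ ≡ 4 (mod 11), so λ ≡ 3·4 ≡ 1.
  x = λ² - 3 - 3 = 1 - 6 ≡ 6; y = λ·(3 - 6) - 7 ≡ 1. → (6, 1)
add P: tangent at (6, 1): λ = (3·6² + 9)/(2·1) ≡ 7/2. 2⁻¹ ≡ 6 (mod 11), so λ ≡ 7·6 ≡ 9.
  x = λ² - 6 - 6 = 81 - 12 ≡ 3; y = λ·(6 - 3) - 1 ≡ 4. → (3, 4)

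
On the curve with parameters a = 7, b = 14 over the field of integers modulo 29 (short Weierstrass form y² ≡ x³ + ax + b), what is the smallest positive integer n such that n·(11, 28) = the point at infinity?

2P: tangent at (11, 28): λ = (3·11² + 7)/(2·28) ≡ 22/27. 27⁻¹ ≡ 14 (mod 29), so λ ≡ 22·14 ≡ 18.
  x = λ² - 11 - 11 = 324 - 22 ≡ 12; y = λ·(11 - 12) - 28 ≡ 12. → (12, 12)
3P: (12, 12) + (11, 28). λ = (28 - 12)/(11 - 12) ≡ 16/28 mod 29. 28⁻¹ ≡ 28 (mod 29), so λ ≡ 13.
  x = λ² - 12 - 11 = 169 - 23 ≡ 1; y = λ·(12 - 1) - 12 ≡ 15. → (1, 15)
4P: (1, 15) + (11, 28). λ = (28 - 15)/(11 - 1) ≡ 13/10 mod 29. 10⁻¹ ≡ 3 (mod 29), so λ ≡ 10.
  x = λ² - 1 - 11 = 100 - 12 ≡ 1; y = λ·(1 - 1) - 15 ≡ 14. → (1, 14)
5P: (1, 14) + (11, 28). λ = (28 - 14)/(11 - 1) ≡ 14/10 mod 29. 10⁻¹ ≡ 3 (mod 29), so λ ≡ 13.
  x = λ² - 1 - 11 = 169 - 12 ≡ 12; y = λ·(1 - 12) - 14 ≡ 17. → (12, 17)
6P: (12, 17) + (11, 28). λ = (28 - 17)/(11 - 12) ≡ 11/28 mod 29. 28⁻¹ ≡ 28 (mod 29), so λ ≡ 18.
  x = λ² - 12 - 11 = 324 - 23 ≡ 11; y = λ·(12 - 11) - 17 ≡ 1. → (11, 1)
7P: (11, 1) + (11, 28): same x and y₁ ≡ -y₂, so the sum is the point at infinity.
7P = the point at infinity, so the order is 7.

7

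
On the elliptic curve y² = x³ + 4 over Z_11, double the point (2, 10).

tangent at (2, 10): λ = (3·2² + 0)/(2·10) ≡ 1/9. 9⁻¹ ≡ 5 (mod 11), so λ ≡ 1·5 ≡ 5.
  x = λ² - 2 - 2 = 25 - 4 ≡ 10; y = λ·(2 - 10) - 10 ≡ 5. → (10, 5)

(10, 5)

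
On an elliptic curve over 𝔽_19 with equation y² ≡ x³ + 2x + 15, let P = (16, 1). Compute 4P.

O

Repeated addition: build up to 4P.
2P: tangent at (16, 1): λ = (3·16² + 2)/(2·1) ≡ 10/2. 2⁻¹ ≡ 10 (mod 19) since 2·10 = 20 ≡ 1, so λ ≡ 10·10 ≡ 5.
  x = λ² - 16 - 16 = 25 - 32 ≡ 12; y = λ·(16 - 12) - 1 ≡ 0. → (12, 0)
3P: (12, 0) + (16, 1). λ = (1 - 0)/(16 - 12) ≡ 1/4 mod 19. 4⁻¹ ≡ 5 (mod 19), so λ ≡ 5.
  x = λ² - 12 - 16 = 25 - 28 ≡ 16; y = λ·(12 - 16) - 0 ≡ 18. → (16, 18)
4P: (16, 18) + (16, 1): same x and y₁ ≡ -y₂, so the sum is ∞.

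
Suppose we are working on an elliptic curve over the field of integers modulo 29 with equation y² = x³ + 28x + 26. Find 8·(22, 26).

(10, 28)

Write P = (22, 26).
Double-and-add on 8 = (1000)₂. Start with P = (22, 26) for the leading 1-bit.
double: tangent at (22, 26): λ = (3·22² + 28)/(2·26) ≡ 1/23. 23⁻¹ ≡ 24 (mod 29), so λ ≡ 1·24 ≡ 24.
  x = λ² - 22 - 22 = 576 - 44 ≡ 10; y = λ·(22 - 10) - 26 ≡ 1. → (10, 1)
double: tangent at (10, 1): λ = (3·10² + 28)/(2·1) ≡ 9/2. 2⁻¹ ≡ 15 (mod 29), so λ ≡ 9·15 ≡ 19.
  x = λ² - 10 - 10 = 361 - 20 ≡ 22; y = λ·(10 - 22) - 1 ≡ 3. → (22, 3)
double: tangent at (22, 3): λ = (3·22² + 28)/(2·3) ≡ 1/6. 6⁻¹ ≡ 5 (mod 29) since 6·5 = 30 ≡ 1, so λ ≡ 1·5 ≡ 5.
  x = λ² - 22 - 22 = 25 - 44 ≡ 10; y = λ·(22 - 10) - 3 ≡ 28. → (10, 28)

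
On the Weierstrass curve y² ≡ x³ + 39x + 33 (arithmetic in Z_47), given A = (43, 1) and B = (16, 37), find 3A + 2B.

First 3A:
Repeated addition: build up to 3A.
2A: tangent at (43, 1): λ = (3·43² + 39)/(2·1) ≡ 40/2. 2⁻¹ ≡ 24 (mod 47) since 2·24 = 48 ≡ 1, so λ ≡ 40·24 ≡ 20.
  x = λ² - 43 - 43 = 400 - 86 ≡ 32; y = λ·(43 - 32) - 1 ≡ 31. → (32, 31)
3A: (32, 31) + (43, 1). λ = (1 - 31)/(43 - 32) ≡ 17/11 mod 47. 11⁻¹ ≡ 30 (mod 47), so λ ≡ 40.
  x = λ² - 32 - 43 = 1600 - 75 ≡ 21; y = λ·(32 - 21) - 31 ≡ 33. → (21, 33)
3A = (21, 33).
Next 2B:
Repeated addition: build up to 2B.
2B: tangent at (16, 37): λ = (3·16² + 39)/(2·37) ≡ 8/27. 27⁻¹ ≡ 7 (mod 47) since 27·7 = 189 ≡ 1, so λ ≡ 8·7 ≡ 9.
  x = λ² - 16 - 16 = 81 - 32 ≡ 2; y = λ·(16 - 2) - 37 ≡ 42. → (2, 42)
2B = (2, 42).
Finally 3A + 2B:
(21, 33) + (2, 42). λ = (42 - 33)/(2 - 21) ≡ 9/28 mod 47. 28⁻¹ ≡ 42 (mod 47), so λ ≡ 2.
  x = λ² - 21 - 2 = 4 - 23 ≡ 28; y = λ·(21 - 28) - 33 ≡ 0. → (28, 0)

(28, 0)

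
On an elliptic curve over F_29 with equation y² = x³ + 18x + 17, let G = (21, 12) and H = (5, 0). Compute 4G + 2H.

(1, 23)

First 4G:
Double-and-add on 4 = (100)₂. Start with G = (21, 12) for the leading 1-bit.
double: tangent at (21, 12): λ = (3·21² + 18)/(2·12) ≡ 7/24. 24⁻¹ ≡ 23 (mod 29), so λ ≡ 7·23 ≡ 16.
  x = λ² - 21 - 21 = 256 - 42 ≡ 11; y = λ·(21 - 11) - 12 ≡ 3. → (11, 3)
double: tangent at (11, 3): λ = (3·11² + 18)/(2·3) ≡ 4/6. 6⁻¹ ≡ 5 (mod 29) since 6·5 = 30 ≡ 1, so λ ≡ 4·5 ≡ 20.
  x = λ² - 11 - 11 = 400 - 22 ≡ 1; y = λ·(11 - 1) - 3 ≡ 23. → (1, 23)
4G = (1, 23).
Next 2H:
Repeated addition: build up to 2H.
2H: (5, 0) + (5, 0): same x and y₁ ≡ -y₂, so the sum is ∞.
2H = ∞.
Finally 4G + 2H:
(1, 23) + ∞ = (1, 23) (identity).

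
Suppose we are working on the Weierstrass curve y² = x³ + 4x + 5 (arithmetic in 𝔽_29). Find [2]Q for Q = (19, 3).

tangent at (19, 3): λ = (3·19² + 4)/(2·3) ≡ 14/6. 6⁻¹ ≡ 5 (mod 29) since 6·5 = 30 ≡ 1, so λ ≡ 14·5 ≡ 12.
  x = λ² - 19 - 19 = 144 - 38 ≡ 19; y = λ·(19 - 19) - 3 ≡ 26. → (19, 26)

(19, 26)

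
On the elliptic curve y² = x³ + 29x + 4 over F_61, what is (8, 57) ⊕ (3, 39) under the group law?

(41, 56)

(8, 57) + (3, 39). λ = (39 - 57)/(3 - 8) ≡ 43/56 mod 61. 56⁻¹ ≡ 12 (mod 61) since 56·12 = 672 ≡ 1, so λ ≡ 28.
  x = λ² - 8 - 3 = 784 - 11 ≡ 41; y = λ·(8 - 41) - 57 ≡ 56. → (41, 56)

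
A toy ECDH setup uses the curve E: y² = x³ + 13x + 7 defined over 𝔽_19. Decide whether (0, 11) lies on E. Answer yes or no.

y² = 11² ≡ 7; x³ + 13x + 7 = 7 ≡ 7 (mod 19). 7 = 7.

yes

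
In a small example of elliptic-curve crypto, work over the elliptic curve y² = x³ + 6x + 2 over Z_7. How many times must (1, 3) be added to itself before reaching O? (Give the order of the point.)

2P: tangent at (1, 3): λ = (3·1² + 6)/(2·3) ≡ 2/6. 6⁻¹ ≡ 6 (mod 7) since 6·6 = 36 ≡ 1, so λ ≡ 2·6 ≡ 5.
  x = λ² - 1 - 1 = 25 - 2 ≡ 2; y = λ·(1 - 2) - 3 ≡ 6. → (2, 6)
3P: (2, 6) + (1, 3). λ = (3 - 6)/(1 - 2) ≡ 4/6 mod 7. 6⁻¹ ≡ 6 (mod 7) since 6·6 = 36 ≡ 1, so λ ≡ 3.
  x = λ² - 2 - 1 = 9 - 3 ≡ 6; y = λ·(2 - 6) - 6 ≡ 3. → (6, 3)
4P: (6, 3) + (1, 3). λ = (3 - 3)/(1 - 6) ≡ 0/2 mod 7. 2⁻¹ ≡ 4 (mod 7), so λ ≡ 0.
  x = λ² - 6 - 1 = 0 - 7 ≡ 0; y = λ·(6 - 0) - 3 ≡ 4. → (0, 4)
5P: (0, 4) + (1, 3). λ = (3 - 4)/(1 - 0) ≡ 6/1 mod 7. 1⁻¹ ≡ 1 (mod 7) since 1·1 = 1 ≡ 1, so λ ≡ 6.
  x = λ² - 0 - 1 = 36 - 1 ≡ 0; y = λ·(0 - 0) - 4 ≡ 3. → (0, 3)
6P: (0, 3) + (1, 3). λ = (3 - 3)/(1 - 0) ≡ 0/1 mod 7. 1⁻¹ ≡ 1 (mod 7) since 1·1 = 1 ≡ 1, so λ ≡ 0.
  x = λ² - 0 - 1 = 0 - 1 ≡ 6; y = λ·(0 - 6) - 3 ≡ 4. → (6, 4)
7P: (6, 4) + (1, 3). λ = (3 - 4)/(1 - 6) ≡ 6/2 mod 7. 2⁻¹ ≡ 4 (mod 7) since 2·4 = 8 ≡ 1, so λ ≡ 3.
  x = λ² - 6 - 1 = 9 - 7 ≡ 2; y = λ·(6 - 2) - 4 ≡ 1. → (2, 1)
8P: (2, 1) + (1, 3). λ = (3 - 1)/(1 - 2) ≡ 2/6 mod 7. 6⁻¹ ≡ 6 (mod 7) since 6·6 = 36 ≡ 1, so λ ≡ 5.
  x = λ² - 2 - 1 = 25 - 3 ≡ 1; y = λ·(2 - 1) - 1 ≡ 4. → (1, 4)
9P: (1, 4) + (1, 3): same x and y₁ ≡ -y₂, so the sum is O.
9P = O, so the order is 9.

9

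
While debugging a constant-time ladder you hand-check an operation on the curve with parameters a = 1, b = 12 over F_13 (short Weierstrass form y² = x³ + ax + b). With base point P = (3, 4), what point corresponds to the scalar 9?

O

Repeated addition: build up to 9P.
2P: tangent at (3, 4): λ = (3·3² + 1)/(2·4) ≡ 2/8. 8⁻¹ ≡ 5 (mod 13), so λ ≡ 2·5 ≡ 10.
  x = λ² - 3 - 3 = 100 - 6 ≡ 3; y = λ·(3 - 3) - 4 ≡ 9. → (3, 9)
3P: (3, 9) + (3, 4): same x and y₁ ≡ -y₂, so the sum is 𝒪.
4P: 𝒪 + (3, 4) = (3, 4) (identity).
5P: tangent at (3, 4): λ = (3·3² + 1)/(2·4) ≡ 2/8. 8⁻¹ ≡ 5 (mod 13), so λ ≡ 2·5 ≡ 10.
  x = λ² - 3 - 3 = 100 - 6 ≡ 3; y = λ·(3 - 3) - 4 ≡ 9. → (3, 9)
6P: (3, 9) + (3, 4): same x and y₁ ≡ -y₂, so the sum is 𝒪.
7P: 𝒪 + (3, 4) = (3, 4) (identity).
8P: tangent at (3, 4): λ = (3·3² + 1)/(2·4) ≡ 2/8. 8⁻¹ ≡ 5 (mod 13) since 8·5 = 40 ≡ 1, so λ ≡ 2·5 ≡ 10.
  x = λ² - 3 - 3 = 100 - 6 ≡ 3; y = λ·(3 - 3) - 4 ≡ 9. → (3, 9)
9P: (3, 9) + (3, 4): same x and y₁ ≡ -y₂, so the sum is 𝒪.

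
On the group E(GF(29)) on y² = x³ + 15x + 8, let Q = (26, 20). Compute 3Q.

(18, 7)

Repeated addition: build up to 3Q.
2Q: tangent at (26, 20): λ = (3·26² + 15)/(2·20) ≡ 13/11. 11⁻¹ ≡ 8 (mod 29) since 11·8 = 88 ≡ 1, so λ ≡ 13·8 ≡ 17.
  x = λ² - 26 - 26 = 289 - 52 ≡ 5; y = λ·(26 - 5) - 20 ≡ 18. → (5, 18)
3Q: (5, 18) + (26, 20). λ = (20 - 18)/(26 - 5) ≡ 2/21 mod 29. 21⁻¹ ≡ 18 (mod 29) since 21·18 = 378 ≡ 1, so λ ≡ 7.
  x = λ² - 5 - 26 = 49 - 31 ≡ 18; y = λ·(5 - 18) - 18 ≡ 7. → (18, 7)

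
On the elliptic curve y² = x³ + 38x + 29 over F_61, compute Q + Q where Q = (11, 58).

(51, 33)

tangent at (11, 58): λ = (3·11² + 38)/(2·58) ≡ 35/55. 55⁻¹ ≡ 10 (mod 61), so λ ≡ 35·10 ≡ 45.
  x = λ² - 11 - 11 = 2025 - 22 ≡ 51; y = λ·(11 - 51) - 58 ≡ 33. → (51, 33)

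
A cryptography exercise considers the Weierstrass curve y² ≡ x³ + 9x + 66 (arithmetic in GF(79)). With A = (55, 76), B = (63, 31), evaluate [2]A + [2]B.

(55, 76)

First 2A:
Repeated addition: build up to 2A.
2A: tangent at (55, 76): λ = (3·55² + 9)/(2·76) ≡ 78/73. 73⁻¹ ≡ 13 (mod 79) since 73·13 = 949 ≡ 1, so λ ≡ 78·13 ≡ 66.
  x = λ² - 55 - 55 = 4356 - 110 ≡ 59; y = λ·(55 - 59) - 76 ≡ 55. → (59, 55)
2A = (59, 55).
Next 2B:
Repeated addition: build up to 2B.
2B: tangent at (63, 31): λ = (3·63² + 9)/(2·31) ≡ 66/62. 62⁻¹ ≡ 65 (mod 79), so λ ≡ 66·65 ≡ 24.
  x = λ² - 63 - 63 = 576 - 126 ≡ 55; y = λ·(63 - 55) - 31 ≡ 3. → (55, 3)
2B = (55, 3).
Finally 2A + 2B:
(59, 55) + (55, 3). λ = (3 - 55)/(55 - 59) ≡ 27/75 mod 79. 75⁻¹ ≡ 59 (mod 79), so λ ≡ 13.
  x = λ² - 59 - 55 = 169 - 114 ≡ 55; y = λ·(59 - 55) - 55 ≡ 76. → (55, 76)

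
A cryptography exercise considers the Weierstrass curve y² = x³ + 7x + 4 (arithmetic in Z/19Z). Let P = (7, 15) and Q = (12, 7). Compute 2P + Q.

(0, 17)

First 2P:
Repeated addition: build up to 2P.
2P: tangent at (7, 15): λ = (3·7² + 7)/(2·15) ≡ 2/11. 11⁻¹ ≡ 7 (mod 19), so λ ≡ 2·7 ≡ 14.
  x = λ² - 7 - 7 = 196 - 14 ≡ 11; y = λ·(7 - 11) - 15 ≡ 5. → (11, 5)
2P = (11, 5).
Finally 2P + Q:
(11, 5) + (12, 7). λ = (7 - 5)/(12 - 11) ≡ 2/1 mod 19. 1⁻¹ ≡ 1 (mod 19), so λ ≡ 2.
  x = λ² - 11 - 12 = 4 - 23 ≡ 0; y = λ·(11 - 0) - 5 ≡ 17. → (0, 17)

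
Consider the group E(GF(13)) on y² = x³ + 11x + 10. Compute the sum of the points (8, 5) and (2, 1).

(2, 12)

(8, 5) + (2, 1). λ = (1 - 5)/(2 - 8) ≡ 9/7 mod 13. 7⁻¹ ≡ 2 (mod 13), so λ ≡ 5.
  x = λ² - 8 - 2 = 25 - 10 ≡ 2; y = λ·(8 - 2) - 5 ≡ 12. → (2, 12)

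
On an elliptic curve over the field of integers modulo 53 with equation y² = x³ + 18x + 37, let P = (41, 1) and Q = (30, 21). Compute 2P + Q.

First 2P:
Repeated addition: build up to 2P.
2P: tangent at (41, 1): λ = (3·41² + 18)/(2·1) ≡ 26/2. 2⁻¹ ≡ 27 (mod 53), so λ ≡ 26·27 ≡ 13.
  x = λ² - 41 - 41 = 169 - 82 ≡ 34; y = λ·(41 - 34) - 1 ≡ 37. → (34, 37)
2P = (34, 37).
Finally 2P + Q:
(34, 37) + (30, 21). λ = (21 - 37)/(30 - 34) ≡ 37/49 mod 53. 49⁻¹ ≡ 13 (mod 53) since 49·13 = 637 ≡ 1, so λ ≡ 4.
  x = λ² - 34 - 30 = 16 - 64 ≡ 5; y = λ·(34 - 5) - 37 ≡ 26. → (5, 26)

(5, 26)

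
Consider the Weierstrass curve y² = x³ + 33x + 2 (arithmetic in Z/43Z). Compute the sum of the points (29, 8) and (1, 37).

(24, 16)

(29, 8) + (1, 37). λ = (37 - 8)/(1 - 29) ≡ 29/15 mod 43. 15⁻¹ ≡ 23 (mod 43) since 15·23 = 345 ≡ 1, so λ ≡ 22.
  x = λ² - 29 - 1 = 484 - 30 ≡ 24; y = λ·(29 - 24) - 8 ≡ 16. → (24, 16)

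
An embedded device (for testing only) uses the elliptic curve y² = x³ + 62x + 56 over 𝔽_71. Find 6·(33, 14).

(37, 26)

Write P = (33, 14).
Double-and-add on 6 = (110)₂. Start with P = (33, 14) for the leading 1-bit.
double: tangent at (33, 14): λ = (3·33² + 62)/(2·14) ≡ 63/28. 28⁻¹ ≡ 33 (mod 71) since 28·33 = 924 ≡ 1, so λ ≡ 63·33 ≡ 20.
  x = λ² - 33 - 33 = 400 - 66 ≡ 50; y = λ·(33 - 50) - 14 ≡ 1. → (50, 1)
add P: (50, 1) + (33, 14). λ = (14 - 1)/(33 - 50) ≡ 13/54 mod 71. 54⁻¹ ≡ 25 (mod 71) since 54·25 = 1350 ≡ 1, so λ ≡ 41.
  x = λ² - 50 - 33 = 1681 - 83 ≡ 36; y = λ·(50 - 36) - 1 ≡ 5. → (36, 5)
double: tangent at (36, 5): λ = (3·36² + 62)/(2·5) ≡ 45/10. 10⁻¹ ≡ 64 (mod 71) since 10·64 = 640 ≡ 1, so λ ≡ 45·64 ≡ 40.
  x = λ² - 36 - 36 = 1600 - 72 ≡ 37; y = λ·(36 - 37) - 5 ≡ 26. → (37, 26)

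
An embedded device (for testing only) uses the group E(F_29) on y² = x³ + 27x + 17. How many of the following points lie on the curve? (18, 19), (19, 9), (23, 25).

(18, 19): 19² ≡ 13, rhs ≡ 13 → on.
(19, 9): 9² ≡ 23, rhs ≡ 23 → on.
(23, 25): 25² ≡ 16, rhs ≡ 16 → on.

3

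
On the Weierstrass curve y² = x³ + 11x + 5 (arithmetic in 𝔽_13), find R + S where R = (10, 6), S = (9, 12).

(4, 10)

(10, 6) + (9, 12). λ = (12 - 6)/(9 - 10) ≡ 6/12 mod 13. 12⁻¹ ≡ 12 (mod 13), so λ ≡ 7.
  x = λ² - 10 - 9 = 49 - 19 ≡ 4; y = λ·(10 - 4) - 6 ≡ 10. → (4, 10)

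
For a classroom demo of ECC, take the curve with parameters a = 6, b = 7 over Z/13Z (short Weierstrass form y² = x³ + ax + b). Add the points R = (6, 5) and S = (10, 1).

(6, 5) + (10, 1). λ = (1 - 5)/(10 - 6) ≡ 9/4 mod 13. 4⁻¹ ≡ 10 (mod 13), so λ ≡ 12.
  x = λ² - 6 - 10 = 144 - 16 ≡ 11; y = λ·(6 - 11) - 5 ≡ 0. → (11, 0)

(11, 0)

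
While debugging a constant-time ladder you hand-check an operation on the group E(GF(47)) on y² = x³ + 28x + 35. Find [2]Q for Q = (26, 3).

tangent at (26, 3): λ = (3·26² + 28)/(2·3) ≡ 35/6. 6⁻¹ ≡ 8 (mod 47), so λ ≡ 35·8 ≡ 45.
  x = λ² - 26 - 26 = 2025 - 52 ≡ 46; y = λ·(26 - 46) - 3 ≡ 37. → (46, 37)

(46, 37)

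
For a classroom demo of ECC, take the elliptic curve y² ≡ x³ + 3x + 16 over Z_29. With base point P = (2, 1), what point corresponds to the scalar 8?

(16, 19)

Double-and-add on 8 = (1000)₂. Start with P = (2, 1) for the leading 1-bit.
double: tangent at (2, 1): λ = (3·2² + 3)/(2·1) ≡ 15/2. 2⁻¹ ≡ 15 (mod 29) since 2·15 = 30 ≡ 1, so λ ≡ 15·15 ≡ 22.
  x = λ² - 2 - 2 = 484 - 4 ≡ 16; y = λ·(2 - 16) - 1 ≡ 10. → (16, 10)
double: tangent at (16, 10): λ = (3·16² + 3)/(2·10) ≡ 17/20. 20⁻¹ ≡ 16 (mod 29), so λ ≡ 17·16 ≡ 11.
  x = λ² - 16 - 16 = 121 - 32 ≡ 2; y = λ·(16 - 2) - 10 ≡ 28. → (2, 28)
double: tangent at (2, 28): λ = (3·2² + 3)/(2·28) ≡ 15/27. 27⁻¹ ≡ 14 (mod 29), so λ ≡ 15·14 ≡ 7.
  x = λ² - 2 - 2 = 49 - 4 ≡ 16; y = λ·(2 - 16) - 28 ≡ 19. → (16, 19)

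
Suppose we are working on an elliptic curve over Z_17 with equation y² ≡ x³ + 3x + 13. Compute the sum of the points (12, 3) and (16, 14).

(12, 3) + (16, 14). λ = (14 - 3)/(16 - 12) ≡ 11/4 mod 17. 4⁻¹ ≡ 13 (mod 17) since 4·13 = 52 ≡ 1, so λ ≡ 7.
  x = λ² - 12 - 16 = 49 - 28 ≡ 4; y = λ·(12 - 4) - 3 ≡ 2. → (4, 2)

(4, 2)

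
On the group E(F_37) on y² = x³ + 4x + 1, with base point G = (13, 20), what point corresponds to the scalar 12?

O

Double-and-add on 12 = (1100)₂. Start with G = (13, 20) for the leading 1-bit.
double: tangent at (13, 20): λ = (3·13² + 4)/(2·20) ≡ 30/3. 3⁻¹ ≡ 25 (mod 37), so λ ≡ 30·25 ≡ 10.
  x = λ² - 13 - 13 = 100 - 26 ≡ 0; y = λ·(13 - 0) - 20 ≡ 36. → (0, 36)
add G: (0, 36) + (13, 20). λ = (20 - 36)/(13 - 0) ≡ 21/13 mod 37. 13⁻¹ ≡ 20 (mod 37) since 13·20 = 260 ≡ 1, so λ ≡ 13.
  x = λ² - 0 - 13 = 169 - 13 ≡ 8; y = λ·(0 - 8) - 36 ≡ 8. → (8, 8)
double: tangent at (8, 8): λ = (3·8² + 4)/(2·8) ≡ 11/16. 16⁻¹ ≡ 7 (mod 37) since 16·7 = 112 ≡ 1, so λ ≡ 11·7 ≡ 3.
  x = λ² - 8 - 8 = 9 - 16 ≡ 30; y = λ·(8 - 30) - 8 ≡ 0. → (30, 0)
double: (30, 0) + (30, 0): same x and y₁ ≡ -y₂, so the sum is the point at infinity.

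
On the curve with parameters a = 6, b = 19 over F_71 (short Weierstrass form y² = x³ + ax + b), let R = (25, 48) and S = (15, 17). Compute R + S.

(47, 40)

(25, 48) + (15, 17). λ = (17 - 48)/(15 - 25) ≡ 40/61 mod 71. 61⁻¹ ≡ 7 (mod 71), so λ ≡ 67.
  x = λ² - 25 - 15 = 4489 - 40 ≡ 47; y = λ·(25 - 47) - 48 ≡ 40. → (47, 40)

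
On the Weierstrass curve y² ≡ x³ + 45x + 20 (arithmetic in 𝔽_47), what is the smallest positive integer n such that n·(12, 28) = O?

2P: tangent at (12, 28): λ = (3·12² + 45)/(2·28) ≡ 7/9. 9⁻¹ ≡ 21 (mod 47), so λ ≡ 7·21 ≡ 6.
  x = λ² - 12 - 12 = 36 - 24 ≡ 12; y = λ·(12 - 12) - 28 ≡ 19. → (12, 19)
3P: (12, 19) + (12, 28): same x and y₁ ≡ -y₂, so the sum is O.
3P = O, so the order is 3.

3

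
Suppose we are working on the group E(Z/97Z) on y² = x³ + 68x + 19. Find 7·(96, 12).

Write P = (96, 12).
Repeated addition: build up to 7P.
2P: tangent at (96, 12): λ = (3·96² + 68)/(2·12) ≡ 71/24. 24⁻¹ ≡ 93 (mod 97), so λ ≡ 71·93 ≡ 7.
  x = λ² - 96 - 96 = 49 - 192 ≡ 51; y = λ·(96 - 51) - 12 ≡ 12. → (51, 12)
3P: (51, 12) + (96, 12). λ = (12 - 12)/(96 - 51) ≡ 0/45 mod 97. 45⁻¹ ≡ 69 (mod 97), so λ ≡ 0.
  x = λ² - 51 - 96 = 0 - 147 ≡ 47; y = λ·(51 - 47) - 12 ≡ 85. → (47, 85)
4P: (47, 85) + (96, 12). λ = (12 - 85)/(96 - 47) ≡ 24/49 mod 97. 49⁻¹ ≡ 2 (mod 97) since 49·2 = 98 ≡ 1, so λ ≡ 48.
  x = λ² - 47 - 96 = 2304 - 143 ≡ 27; y = λ·(47 - 27) - 85 ≡ 2. → (27, 2)
5P: (27, 2) + (96, 12). λ = (12 - 2)/(96 - 27) ≡ 10/69 mod 97. 69⁻¹ ≡ 45 (mod 97), so λ ≡ 62.
  x = λ² - 27 - 96 = 3844 - 123 ≡ 35; y = λ·(27 - 35) - 2 ≡ 84. → (35, 84)
6P: (35, 84) + (96, 12). λ = (12 - 84)/(96 - 35) ≡ 25/61 mod 97. 61⁻¹ ≡ 35 (mod 97) since 61·35 = 2135 ≡ 1, so λ ≡ 2.
  x = λ² - 35 - 96 = 4 - 131 ≡ 67; y = λ·(35 - 67) - 84 ≡ 46. → (67, 46)
7P: (67, 46) + (96, 12). λ = (12 - 46)/(96 - 67) ≡ 63/29 mod 97. 29⁻¹ ≡ 87 (mod 97) since 29·87 = 2523 ≡ 1, so λ ≡ 49.
  x = λ² - 67 - 96 = 2401 - 163 ≡ 7; y = λ·(67 - 7) - 46 ≡ 81. → (7, 81)

(7, 81)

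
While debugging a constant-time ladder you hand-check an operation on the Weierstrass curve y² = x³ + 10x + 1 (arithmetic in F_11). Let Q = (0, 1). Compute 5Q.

(5, 0)

Double-and-add on 5 = (101)₂. Start with Q = (0, 1) for the leading 1-bit.
double: tangent at (0, 1): λ = (3·0² + 10)/(2·1) ≡ 10/2. 2⁻¹ ≡ 6 (mod 11) since 2·6 = 12 ≡ 1, so λ ≡ 10·6 ≡ 5.
  x = λ² - 0 - 0 = 25 - 0 ≡ 3; y = λ·(0 - 3) - 1 ≡ 6. → (3, 6)
double: tangent at (3, 6): λ = (3·3² + 10)/(2·6) ≡ 4/1. 1⁻¹ ≡ 1 (mod 11), so λ ≡ 4·1 ≡ 4.
  x = λ² - 3 - 3 = 16 - 6 ≡ 10; y = λ·(3 - 10) - 6 ≡ 10. → (10, 10)
add Q: (10, 10) + (0, 1). λ = (1 - 10)/(0 - 10) ≡ 2/1 mod 11. 1⁻¹ ≡ 1 (mod 11), so λ ≡ 2.
  x = λ² - 10 - 0 = 4 - 10 ≡ 5; y = λ·(10 - 5) - 10 ≡ 0. → (5, 0)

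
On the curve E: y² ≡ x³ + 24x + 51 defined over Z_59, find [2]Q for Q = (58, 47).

(30, 10)

tangent at (58, 47): λ = (3·58² + 24)/(2·47) ≡ 27/35. 35⁻¹ ≡ 27 (mod 59) since 35·27 = 945 ≡ 1, so λ ≡ 27·27 ≡ 21.
  x = λ² - 58 - 58 = 441 - 116 ≡ 30; y = λ·(58 - 30) - 47 ≡ 10. → (30, 10)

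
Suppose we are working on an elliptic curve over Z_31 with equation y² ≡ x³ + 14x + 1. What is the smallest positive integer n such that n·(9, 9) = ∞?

7

2P: tangent at (9, 9): λ = (3·9² + 14)/(2·9) ≡ 9/18. 18⁻¹ ≡ 19 (mod 31), so λ ≡ 9·19 ≡ 16.
  x = λ² - 9 - 9 = 256 - 18 ≡ 21; y = λ·(9 - 21) - 9 ≡ 16. → (21, 16)
3P: (21, 16) + (9, 9). λ = (9 - 16)/(9 - 21) ≡ 24/19 mod 31. 19⁻¹ ≡ 18 (mod 31) since 19·18 = 342 ≡ 1, so λ ≡ 29.
  x = λ² - 21 - 9 = 841 - 30 ≡ 5; y = λ·(21 - 5) - 16 ≡ 14. → (5, 14)
4P: (5, 14) + (9, 9). λ = (9 - 14)/(9 - 5) ≡ 26/4 mod 31. 4⁻¹ ≡ 8 (mod 31) since 4·8 = 32 ≡ 1, so λ ≡ 22.
  x = λ² - 5 - 9 = 484 - 14 ≡ 5; y = λ·(5 - 5) - 14 ≡ 17. → (5, 17)
5P: (5, 17) + (9, 9). λ = (9 - 17)/(9 - 5) ≡ 23/4 mod 31. 4⁻¹ ≡ 8 (mod 31) since 4·8 = 32 ≡ 1, so λ ≡ 29.
  x = λ² - 5 - 9 = 841 - 14 ≡ 21; y = λ·(5 - 21) - 17 ≡ 15. → (21, 15)
6P: (21, 15) + (9, 9). λ = (9 - 15)/(9 - 21) ≡ 25/19 mod 31. 19⁻¹ ≡ 18 (mod 31), so λ ≡ 16.
  x = λ² - 21 - 9 = 256 - 30 ≡ 9; y = λ·(21 - 9) - 15 ≡ 22. → (9, 22)
7P: (9, 22) + (9, 9): same x and y₁ ≡ -y₂, so the sum is ∞.
7P = ∞, so the order is 7.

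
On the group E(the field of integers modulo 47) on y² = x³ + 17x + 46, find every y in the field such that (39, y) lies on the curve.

x³ + 17x + 46 = 60028 ≡ 9 (mod 47).
Square roots of 9 mod 47: 3 and 44 (since 3² = 9 ≡ 9).

3, 44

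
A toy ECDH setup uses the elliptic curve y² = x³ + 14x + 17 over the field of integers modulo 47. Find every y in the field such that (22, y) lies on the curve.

x³ + 14x + 17 = 10973 ≡ 22 (mod 47).
22 is a non-residue mod 47; no y exists.

none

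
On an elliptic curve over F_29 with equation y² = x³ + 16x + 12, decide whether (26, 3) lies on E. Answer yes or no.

y² = 3² ≡ 9; x³ + 16x + 12 = 18004 ≡ 24 (mod 29). 9 ≠ 24.

no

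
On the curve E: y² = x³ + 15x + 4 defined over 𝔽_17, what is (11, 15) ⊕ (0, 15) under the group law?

(6, 2)

(11, 15) + (0, 15). λ = (15 - 15)/(0 - 11) ≡ 0/6 mod 17. 6⁻¹ ≡ 3 (mod 17), so λ ≡ 0.
  x = λ² - 11 - 0 = 0 - 11 ≡ 6; y = λ·(11 - 6) - 15 ≡ 2. → (6, 2)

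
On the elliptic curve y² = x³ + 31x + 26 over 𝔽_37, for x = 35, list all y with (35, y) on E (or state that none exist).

x³ + 31x + 26 = 43986 ≡ 30 (mod 37).
Square roots of 30 mod 37: 17 and 20 (since 17² = 289 ≡ 30).

17, 20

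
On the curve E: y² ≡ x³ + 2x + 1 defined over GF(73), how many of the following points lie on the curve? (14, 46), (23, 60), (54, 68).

(14, 46): 46² ≡ 72, rhs ≡ 72 → on.
(23, 60): 60² ≡ 23, rhs ≡ 23 → on.
(54, 68): 68² ≡ 25, rhs ≡ 39 → off.

2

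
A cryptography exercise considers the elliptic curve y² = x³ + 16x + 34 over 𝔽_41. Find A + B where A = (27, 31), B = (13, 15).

(27, 31) + (13, 15). λ = (15 - 31)/(13 - 27) ≡ 25/27 mod 41. 27⁻¹ ≡ 38 (mod 41) since 27·38 = 1026 ≡ 1, so λ ≡ 7.
  x = λ² - 27 - 13 = 49 - 40 ≡ 9; y = λ·(27 - 9) - 31 ≡ 13. → (9, 13)

(9, 13)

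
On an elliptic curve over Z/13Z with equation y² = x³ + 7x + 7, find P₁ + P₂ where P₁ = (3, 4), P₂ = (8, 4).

(3, 4) + (8, 4). λ = (4 - 4)/(8 - 3) ≡ 0/5 mod 13. 5⁻¹ ≡ 8 (mod 13), so λ ≡ 0.
  x = λ² - 3 - 8 = 0 - 11 ≡ 2; y = λ·(3 - 2) - 4 ≡ 9. → (2, 9)

(2, 9)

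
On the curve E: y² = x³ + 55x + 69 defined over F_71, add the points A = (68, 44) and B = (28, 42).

(68, 44) + (28, 42). λ = (42 - 44)/(28 - 68) ≡ 69/31 mod 71. 31⁻¹ ≡ 55 (mod 71), so λ ≡ 32.
  x = λ² - 68 - 28 = 1024 - 96 ≡ 5; y = λ·(68 - 5) - 44 ≡ 55. → (5, 55)

(5, 55)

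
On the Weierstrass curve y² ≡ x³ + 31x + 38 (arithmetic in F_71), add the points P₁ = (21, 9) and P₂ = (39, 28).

(21, 9) + (39, 28). λ = (28 - 9)/(39 - 21) ≡ 19/18 mod 71. 18⁻¹ ≡ 4 (mod 71) since 18·4 = 72 ≡ 1, so λ ≡ 5.
  x = λ² - 21 - 39 = 25 - 60 ≡ 36; y = λ·(21 - 36) - 9 ≡ 58. → (36, 58)

(36, 58)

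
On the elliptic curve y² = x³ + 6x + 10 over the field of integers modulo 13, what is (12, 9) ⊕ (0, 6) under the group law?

(10, 11)

(12, 9) + (0, 6). λ = (6 - 9)/(0 - 12) ≡ 10/1 mod 13. 1⁻¹ ≡ 1 (mod 13), so λ ≡ 10.
  x = λ² - 12 - 0 = 100 - 12 ≡ 10; y = λ·(12 - 10) - 9 ≡ 11. → (10, 11)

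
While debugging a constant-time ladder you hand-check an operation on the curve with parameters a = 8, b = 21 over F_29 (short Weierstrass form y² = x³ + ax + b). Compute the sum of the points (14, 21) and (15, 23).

(4, 28)

(14, 21) + (15, 23). λ = (23 - 21)/(15 - 14) ≡ 2/1 mod 29. 1⁻¹ ≡ 1 (mod 29), so λ ≡ 2.
  x = λ² - 14 - 15 = 4 - 29 ≡ 4; y = λ·(14 - 4) - 21 ≡ 28. → (4, 28)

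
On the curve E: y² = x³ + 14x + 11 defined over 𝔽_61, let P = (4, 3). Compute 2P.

(31, 23)

tangent at (4, 3): λ = (3·4² + 14)/(2·3) ≡ 1/6. 6⁻¹ ≡ 51 (mod 61), so λ ≡ 1·51 ≡ 51.
  x = λ² - 4 - 4 = 2601 - 8 ≡ 31; y = λ·(4 - 31) - 3 ≡ 23. → (31, 23)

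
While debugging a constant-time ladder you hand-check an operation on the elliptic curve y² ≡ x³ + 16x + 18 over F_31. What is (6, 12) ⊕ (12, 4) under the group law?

(1, 2)

(6, 12) + (12, 4). λ = (4 - 12)/(12 - 6) ≡ 23/6 mod 31. 6⁻¹ ≡ 26 (mod 31), so λ ≡ 9.
  x = λ² - 6 - 12 = 81 - 18 ≡ 1; y = λ·(6 - 1) - 12 ≡ 2. → (1, 2)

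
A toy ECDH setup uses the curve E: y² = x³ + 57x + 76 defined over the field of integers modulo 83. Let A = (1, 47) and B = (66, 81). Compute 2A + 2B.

(67, 52)

First 2A:
Repeated addition: build up to 2A.
2A: tangent at (1, 47): λ = (3·1² + 57)/(2·47) ≡ 60/11. 11⁻¹ ≡ 68 (mod 83) since 11·68 = 748 ≡ 1, so λ ≡ 60·68 ≡ 13.
  x = λ² - 1 - 1 = 169 - 2 ≡ 1; y = λ·(1 - 1) - 47 ≡ 36. → (1, 36)
2A = (1, 36).
Next 2B:
Repeated addition: build up to 2B.
2B: tangent at (66, 81): λ = (3·66² + 57)/(2·81) ≡ 11/79. 79⁻¹ ≡ 62 (mod 83), so λ ≡ 11·62 ≡ 18.
  x = λ² - 66 - 66 = 324 - 132 ≡ 26; y = λ·(66 - 26) - 81 ≡ 58. → (26, 58)
2B = (26, 58).
Finally 2A + 2B:
(1, 36) + (26, 58). λ = (58 - 36)/(26 - 1) ≡ 22/25 mod 83. 25⁻¹ ≡ 10 (mod 83) since 25·10 = 250 ≡ 1, so λ ≡ 54.
  x = λ² - 1 - 26 = 2916 - 27 ≡ 67; y = λ·(1 - 67) - 36 ≡ 52. → (67, 52)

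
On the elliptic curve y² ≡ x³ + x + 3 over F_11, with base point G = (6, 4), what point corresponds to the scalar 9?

O

Double-and-add on 9 = (1001)₂. Start with G = (6, 4) for the leading 1-bit.
double: tangent at (6, 4): λ = (3·6² + 1)/(2·4) ≡ 10/8. 8⁻¹ ≡ 7 (mod 11), so λ ≡ 10·7 ≡ 4.
  x = λ² - 6 - 6 = 16 - 12 ≡ 4; y = λ·(6 - 4) - 4 ≡ 4. → (4, 4)
double: tangent at (4, 4): λ = (3·4² + 1)/(2·4) ≡ 5/8. 8⁻¹ ≡ 7 (mod 11) since 8·7 = 56 ≡ 1, so λ ≡ 5·7 ≡ 2.
  x = λ² - 4 - 4 = 4 - 8 ≡ 7; y = λ·(4 - 7) - 4 ≡ 1. → (7, 1)
double: tangent at (7, 1): λ = (3·7² + 1)/(2·1) ≡ 5/2. 2⁻¹ ≡ 6 (mod 11) since 2·6 = 12 ≡ 1, so λ ≡ 5·6 ≡ 8.
  x = λ² - 7 - 7 = 64 - 14 ≡ 6; y = λ·(7 - 6) - 1 ≡ 7. → (6, 7)
add G: (6, 7) + (6, 4): same x and y₁ ≡ -y₂, so the sum is 𝒪.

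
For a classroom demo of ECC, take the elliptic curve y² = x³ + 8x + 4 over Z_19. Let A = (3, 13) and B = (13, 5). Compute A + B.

(3, 13) + (13, 5). λ = (5 - 13)/(13 - 3) ≡ 11/10 mod 19. 10⁻¹ ≡ 2 (mod 19) since 10·2 = 20 ≡ 1, so λ ≡ 3.
  x = λ² - 3 - 13 = 9 - 16 ≡ 12; y = λ·(3 - 12) - 13 ≡ 17. → (12, 17)

(12, 17)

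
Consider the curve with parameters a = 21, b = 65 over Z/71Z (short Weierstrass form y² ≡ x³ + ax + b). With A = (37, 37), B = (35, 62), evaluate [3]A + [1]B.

First 3A:
Repeated addition: build up to 3A.
2A: tangent at (37, 37): λ = (3·37² + 21)/(2·37) ≡ 10/3. 3⁻¹ ≡ 24 (mod 71), so λ ≡ 10·24 ≡ 27.
  x = λ² - 37 - 37 = 729 - 74 ≡ 16; y = λ·(37 - 16) - 37 ≡ 33. → (16, 33)
3A: (16, 33) + (37, 37). λ = (37 - 33)/(37 - 16) ≡ 4/21 mod 71. 21⁻¹ ≡ 44 (mod 71) since 21·44 = 924 ≡ 1, so λ ≡ 34.
  x = λ² - 16 - 37 = 1156 - 53 ≡ 38; y = λ·(16 - 38) - 33 ≡ 0. → (38, 0)
3A = (38, 0).
Finally 3A + B:
(38, 0) + (35, 62). λ = (62 - 0)/(35 - 38) ≡ 62/68 mod 71. 68⁻¹ ≡ 47 (mod 71) since 68·47 = 3196 ≡ 1, so λ ≡ 3.
  x = λ² - 38 - 35 = 9 - 73 ≡ 7; y = λ·(38 - 7) - 0 ≡ 22. → (7, 22)

(7, 22)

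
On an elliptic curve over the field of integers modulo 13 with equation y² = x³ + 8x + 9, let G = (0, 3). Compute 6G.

Double-and-add on 6 = (110)₂. Start with G = (0, 3) for the leading 1-bit.
double: tangent at (0, 3): λ = (3·0² + 8)/(2·3) ≡ 8/6. 6⁻¹ ≡ 11 (mod 13), so λ ≡ 8·11 ≡ 10.
  x = λ² - 0 - 0 = 100 - 0 ≡ 9; y = λ·(0 - 9) - 3 ≡ 11. → (9, 11)
add G: (9, 11) + (0, 3). λ = (3 - 11)/(0 - 9) ≡ 5/4 mod 13. 4⁻¹ ≡ 10 (mod 13), so λ ≡ 11.
  x = λ² - 9 - 0 = 121 - 9 ≡ 8; y = λ·(9 - 8) - 11 ≡ 0. → (8, 0)
double: (8, 0) + (8, 0): same x and y₁ ≡ -y₂, so the sum is ∞.

O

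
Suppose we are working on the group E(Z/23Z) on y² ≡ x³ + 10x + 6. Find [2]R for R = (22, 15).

(20, 15)

tangent at (22, 15): λ = (3·22² + 10)/(2·15) ≡ 13/7. 7⁻¹ ≡ 10 (mod 23), so λ ≡ 13·10 ≡ 15.
  x = λ² - 22 - 22 = 225 - 44 ≡ 20; y = λ·(22 - 20) - 15 ≡ 15. → (20, 15)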